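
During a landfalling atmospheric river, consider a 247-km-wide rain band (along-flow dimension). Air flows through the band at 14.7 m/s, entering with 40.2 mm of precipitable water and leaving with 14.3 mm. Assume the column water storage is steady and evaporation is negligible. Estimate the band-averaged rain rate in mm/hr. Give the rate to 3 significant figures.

R ≈ 5.55 mm/hr

Column moisture flux per unit crosswind length is F = V × PW.
Inflow: F_in = 14.7 × 40.2 = 590.94 mm·m/s
Outflow: F_out = 14.7 × 14.3 = 210.21 mm·m/s
Steady-state rate R = (F_in − F_out)/L = (590.94 − 210.21) / 247000 m = 1.541e-03 mm/s.
R = 1.541e-03 × 3600 = 5.55 mm/hr.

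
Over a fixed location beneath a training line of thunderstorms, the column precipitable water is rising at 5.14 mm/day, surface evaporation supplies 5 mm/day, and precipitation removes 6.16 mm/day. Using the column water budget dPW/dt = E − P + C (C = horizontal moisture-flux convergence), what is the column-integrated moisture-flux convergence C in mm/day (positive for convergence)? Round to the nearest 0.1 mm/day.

C ≈ 6.3 mm/day

dPW/dt = +5.14 mm/day.
C = dPW/dt − E + P = (+5.14) − 5 + 6.16 = 6.3 mm/day.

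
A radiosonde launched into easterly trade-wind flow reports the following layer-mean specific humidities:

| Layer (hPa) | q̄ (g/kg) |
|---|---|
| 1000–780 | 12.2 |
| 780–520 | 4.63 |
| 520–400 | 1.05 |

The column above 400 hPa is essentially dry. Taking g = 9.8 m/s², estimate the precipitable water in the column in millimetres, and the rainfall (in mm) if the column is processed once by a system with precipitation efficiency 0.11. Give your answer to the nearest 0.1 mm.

PW ≈ 41.0 mm; rainfall ≈ 4.5 mm

Precipitable water is the column-integrated vapour mass per unit area: PW = (1/g) Σ q̄ Δp, with q in kg/kg and Δp in Pa (1 kg/m² of water = 1 mm).
Layer 1000–780 hPa: Δp = 220 hPa = 22000 Pa, q̄ = 0.0122 kg/kg → 0.0122 × 22000 / 9.8 = 27.39 mm
Layer 780–520 hPa: Δp = 260 hPa = 26000 Pa, q̄ = 0.00463 kg/kg → 0.00463 × 26000 / 9.8 = 12.28 mm
Layer 520–400 hPa: Δp = 120 hPa = 12000 Pa, q̄ = 0.00105 kg/kg → 0.00105 × 12000 / 9.8 = 1.29 mm
PW = 27.39 + 12.28 + 1.29 = 40.96 ≈ 41.0 mm.
Rainfall = ε × PW = 0.11 × 41.0 = 4.5 mm.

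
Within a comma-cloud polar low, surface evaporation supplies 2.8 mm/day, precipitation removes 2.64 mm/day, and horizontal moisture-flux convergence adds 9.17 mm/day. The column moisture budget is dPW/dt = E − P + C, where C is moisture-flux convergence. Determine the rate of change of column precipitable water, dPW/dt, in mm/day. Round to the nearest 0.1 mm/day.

dPW/dt = E − P + C = 2.8 − 2.64 + (9.17) = 9.3 mm/day.

dPW/dt ≈ 9.3 mm/day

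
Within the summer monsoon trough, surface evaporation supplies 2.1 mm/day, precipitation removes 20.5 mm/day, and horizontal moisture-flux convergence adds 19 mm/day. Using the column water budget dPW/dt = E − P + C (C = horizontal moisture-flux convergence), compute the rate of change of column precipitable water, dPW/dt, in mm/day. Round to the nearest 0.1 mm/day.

dPW/dt ≈ 0.6 mm/day

dPW/dt = E − P + C = 2.1 − 20.5 + (19) = 0.6 mm/day.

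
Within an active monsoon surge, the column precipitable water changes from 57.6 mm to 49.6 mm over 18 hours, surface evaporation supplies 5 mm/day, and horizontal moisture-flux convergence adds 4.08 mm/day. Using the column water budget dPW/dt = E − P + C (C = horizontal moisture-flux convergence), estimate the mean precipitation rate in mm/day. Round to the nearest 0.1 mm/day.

dPW/dt = (49.6 − 57.6) mm / (18/24 day) = -10.667 mm/day.
P = E + C − dPW/dt = 5 + (4.08) − (-10.667) = 19.7 mm/day.

P ≈ 19.7 mm/day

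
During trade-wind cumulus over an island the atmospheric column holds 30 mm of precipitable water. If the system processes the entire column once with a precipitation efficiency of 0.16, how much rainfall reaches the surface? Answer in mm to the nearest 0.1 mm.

rainfall ≈ 4.8 mm

Rainfall = ε × PW = 0.16 × 30 = 4.8 mm.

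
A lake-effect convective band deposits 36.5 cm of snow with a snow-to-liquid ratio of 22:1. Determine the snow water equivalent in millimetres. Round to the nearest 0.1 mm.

SWE ≈ 16.6 mm

SWE = snow depth / ratio = 36.5 cm / 22 = 1.659 cm = 16.6 mm.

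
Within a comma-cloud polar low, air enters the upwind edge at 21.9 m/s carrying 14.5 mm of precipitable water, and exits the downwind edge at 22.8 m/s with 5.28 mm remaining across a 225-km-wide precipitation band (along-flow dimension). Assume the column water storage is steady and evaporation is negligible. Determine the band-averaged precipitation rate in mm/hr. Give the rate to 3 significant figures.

R ≈ 3.15 mm/hr

Column moisture flux per unit crosswind length is F = V × PW.
Inflow: F_in = 21.9 × 14.5 = 317.55 mm·m/s
Outflow: F_out = 22.8 × 5.28 = 120.384 mm·m/s
Steady-state rate R = (F_in − F_out)/L = (317.55 − 120.384) / 225000 m = 8.763e-04 mm/s.
R = 8.763e-04 × 3600 = 3.15 mm/hr.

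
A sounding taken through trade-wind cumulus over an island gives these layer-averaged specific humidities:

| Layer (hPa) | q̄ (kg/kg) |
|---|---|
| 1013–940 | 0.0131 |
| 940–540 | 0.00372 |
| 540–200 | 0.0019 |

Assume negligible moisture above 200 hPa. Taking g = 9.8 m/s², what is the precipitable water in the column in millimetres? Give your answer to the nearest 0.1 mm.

Precipitable water is the column-integrated vapour mass per unit area: PW = (1/g) Σ q̄ Δp, with q in kg/kg and Δp in Pa (1 kg/m² of water = 1 mm).
Layer 1013–940 hPa: Δp = 73 hPa = 7300 Pa, q̄ = 0.0131 kg/kg → 0.0131 × 7300 / 9.8 = 9.76 mm
Layer 940–540 hPa: Δp = 400 hPa = 40000 Pa, q̄ = 0.00372 kg/kg → 0.00372 × 40000 / 9.8 = 15.18 mm
Layer 540–200 hPa: Δp = 340 hPa = 34000 Pa, q̄ = 0.0019 kg/kg → 0.0019 × 34000 / 9.8 = 6.59 mm
PW = 9.76 + 15.18 + 6.59 = 31.53 ≈ 31.5 mm.

PW ≈ 31.5 mm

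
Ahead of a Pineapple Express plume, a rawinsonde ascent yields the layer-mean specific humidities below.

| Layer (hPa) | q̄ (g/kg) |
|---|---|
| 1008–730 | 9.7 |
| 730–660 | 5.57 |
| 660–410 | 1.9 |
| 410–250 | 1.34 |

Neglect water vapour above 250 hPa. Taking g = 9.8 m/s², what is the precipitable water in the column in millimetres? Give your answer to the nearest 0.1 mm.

Precipitable water is the column-integrated vapour mass per unit area: PW = (1/g) Σ q̄ Δp, with q in kg/kg and Δp in Pa (1 kg/m² of water = 1 mm).
Layer 1008–730 hPa: Δp = 278 hPa = 27800 Pa, q̄ = 0.0097 kg/kg → 0.0097 × 27800 / 9.8 = 27.52 mm
Layer 730–660 hPa: Δp = 70 hPa = 7000 Pa, q̄ = 0.00557 kg/kg → 0.00557 × 7000 / 9.8 = 3.98 mm
Layer 660–410 hPa: Δp = 250 hPa = 25000 Pa, q̄ = 0.0019 kg/kg → 0.0019 × 25000 / 9.8 = 4.85 mm
Layer 410–250 hPa: Δp = 160 hPa = 16000 Pa, q̄ = 0.00134 kg/kg → 0.00134 × 16000 / 9.8 = 2.19 mm
PW = 27.52 + 3.98 + 4.85 + 2.19 = 38.54 ≈ 38.5 mm.

PW ≈ 38.5 mm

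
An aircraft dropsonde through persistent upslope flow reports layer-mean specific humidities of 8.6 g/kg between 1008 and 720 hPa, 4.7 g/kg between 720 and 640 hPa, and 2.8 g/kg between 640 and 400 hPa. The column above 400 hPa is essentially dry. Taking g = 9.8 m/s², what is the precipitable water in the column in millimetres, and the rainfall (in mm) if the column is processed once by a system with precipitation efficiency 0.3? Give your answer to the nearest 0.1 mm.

Precipitable water is the column-integrated vapour mass per unit area: PW = (1/g) Σ q̄ Δp, with q in kg/kg and Δp in Pa (1 kg/m² of water = 1 mm).
Layer 1008–720 hPa: Δp = 288 hPa = 28800 Pa, q̄ = 0.0086 kg/kg → 0.0086 × 28800 / 9.8 = 25.27 mm
Layer 720–640 hPa: Δp = 80 hPa = 8000 Pa, q̄ = 0.0047 kg/kg → 0.0047 × 8000 / 9.8 = 3.84 mm
Layer 640–400 hPa: Δp = 240 hPa = 24000 Pa, q̄ = 0.0028 kg/kg → 0.0028 × 24000 / 9.8 = 6.86 mm
PW = 25.27 + 3.84 + 6.86 = 35.97 ≈ 36.0 mm.
Rainfall = ε × PW = 0.3 × 36.0 = 10.8 mm.

PW ≈ 36.0 mm; rainfall ≈ 10.8 mm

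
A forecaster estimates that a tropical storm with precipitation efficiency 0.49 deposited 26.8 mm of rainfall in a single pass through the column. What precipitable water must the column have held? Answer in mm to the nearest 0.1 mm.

PW = rainfall / ε = 26.8 / 0.49 = 54.7 mm.

PW ≈ 54.7 mm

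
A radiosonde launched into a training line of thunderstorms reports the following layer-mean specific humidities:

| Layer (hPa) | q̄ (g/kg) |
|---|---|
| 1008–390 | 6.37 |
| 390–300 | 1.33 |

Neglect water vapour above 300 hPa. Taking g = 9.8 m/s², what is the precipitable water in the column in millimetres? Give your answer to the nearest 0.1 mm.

Precipitable water is the column-integrated vapour mass per unit area: PW = (1/g) Σ q̄ Δp, with q in kg/kg and Δp in Pa (1 kg/m² of water = 1 mm).
Layer 1008–390 hPa: Δp = 618 hPa = 61800 Pa, q̄ = 0.00637 kg/kg → 0.00637 × 61800 / 9.8 = 40.17 mm
Layer 390–300 hPa: Δp = 90 hPa = 9000 Pa, q̄ = 0.00133 kg/kg → 0.00133 × 9000 / 9.8 = 1.22 mm
PW = 40.17 + 1.22 = 41.39 ≈ 41.4 mm.

PW ≈ 41.4 mm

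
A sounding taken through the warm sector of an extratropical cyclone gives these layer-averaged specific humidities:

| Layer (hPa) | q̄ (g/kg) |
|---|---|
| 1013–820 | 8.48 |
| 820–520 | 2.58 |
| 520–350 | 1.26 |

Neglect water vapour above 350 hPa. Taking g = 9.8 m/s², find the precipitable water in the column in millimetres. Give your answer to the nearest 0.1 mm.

Precipitable water is the column-integrated vapour mass per unit area: PW = (1/g) Σ q̄ Δp, with q in kg/kg and Δp in Pa (1 kg/m² of water = 1 mm).
Layer 1013–820 hPa: Δp = 193 hPa = 19300 Pa, q̄ = 0.00848 kg/kg → 0.00848 × 19300 / 9.8 = 16.70 mm
Layer 820–520 hPa: Δp = 300 hPa = 30000 Pa, q̄ = 0.00258 kg/kg → 0.00258 × 30000 / 9.8 = 7.90 mm
Layer 520–350 hPa: Δp = 170 hPa = 17000 Pa, q̄ = 0.00126 kg/kg → 0.00126 × 17000 / 9.8 = 2.19 mm
PW = 16.70 + 7.90 + 2.19 = 26.79 ≈ 26.8 mm.

PW ≈ 26.8 mm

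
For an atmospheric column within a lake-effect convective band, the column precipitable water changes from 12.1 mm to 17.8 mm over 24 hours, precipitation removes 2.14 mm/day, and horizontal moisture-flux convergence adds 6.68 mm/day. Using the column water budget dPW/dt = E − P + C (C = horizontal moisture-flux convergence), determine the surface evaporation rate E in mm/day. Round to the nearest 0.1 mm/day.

dPW/dt = (17.8 − 12.1) mm / (24/24 day) = +5.700 mm/day.
E = dPW/dt + P − C = (+5.700) + 2.14 − (6.68) = 1.2 mm/day.

E ≈ 1.2 mm/day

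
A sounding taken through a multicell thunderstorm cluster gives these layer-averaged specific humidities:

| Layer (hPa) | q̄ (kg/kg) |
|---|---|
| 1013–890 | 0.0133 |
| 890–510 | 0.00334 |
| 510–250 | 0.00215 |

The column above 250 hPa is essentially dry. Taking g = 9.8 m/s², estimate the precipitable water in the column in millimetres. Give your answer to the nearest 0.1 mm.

Precipitable water is the column-integrated vapour mass per unit area: PW = (1/g) Σ q̄ Δp, with q in kg/kg and Δp in Pa (1 kg/m² of water = 1 mm).
Layer 1013–890 hPa: Δp = 123 hPa = 12300 Pa, q̄ = 0.0133 kg/kg → 0.0133 × 12300 / 9.8 = 16.69 mm
Layer 890–510 hPa: Δp = 380 hPa = 38000 Pa, q̄ = 0.00334 kg/kg → 0.00334 × 38000 / 9.8 = 12.95 mm
Layer 510–250 hPa: Δp = 260 hPa = 26000 Pa, q̄ = 0.00215 kg/kg → 0.00215 × 26000 / 9.8 = 5.70 mm
PW = 16.69 + 12.95 + 5.70 = 35.34 ≈ 35.3 mm.

PW ≈ 35.3 mm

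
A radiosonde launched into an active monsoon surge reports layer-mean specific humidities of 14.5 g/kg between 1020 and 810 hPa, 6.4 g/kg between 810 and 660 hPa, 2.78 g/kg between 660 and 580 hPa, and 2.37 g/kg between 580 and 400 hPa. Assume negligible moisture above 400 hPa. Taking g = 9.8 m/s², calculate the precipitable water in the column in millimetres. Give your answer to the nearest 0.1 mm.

Precipitable water is the column-integrated vapour mass per unit area: PW = (1/g) Σ q̄ Δp, with q in kg/kg and Δp in Pa (1 kg/m² of water = 1 mm).
Layer 1020–810 hPa: Δp = 210 hPa = 21000 Pa, q̄ = 0.0145 kg/kg → 0.0145 × 21000 / 9.8 = 31.07 mm
Layer 810–660 hPa: Δp = 150 hPa = 15000 Pa, q̄ = 0.0064 kg/kg → 0.0064 × 15000 / 9.8 = 9.80 mm
Layer 660–580 hPa: Δp = 80 hPa = 8000 Pa, q̄ = 0.00278 kg/kg → 0.00278 × 8000 / 9.8 = 2.27 mm
Layer 580–400 hPa: Δp = 180 hPa = 18000 Pa, q̄ = 0.00237 kg/kg → 0.00237 × 18000 / 9.8 = 4.35 mm
PW = 31.07 + 9.80 + 2.27 + 4.35 = 47.49 ≈ 47.5 mm.

PW ≈ 47.5 mm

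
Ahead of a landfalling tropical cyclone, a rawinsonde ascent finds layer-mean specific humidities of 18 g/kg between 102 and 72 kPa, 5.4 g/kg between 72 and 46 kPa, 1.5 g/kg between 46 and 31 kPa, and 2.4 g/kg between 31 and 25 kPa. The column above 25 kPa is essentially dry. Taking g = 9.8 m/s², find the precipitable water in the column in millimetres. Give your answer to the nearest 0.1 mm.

PW ≈ 73.2 mm

Precipitable water is the column-integrated vapour mass per unit area: PW = (1/g) Σ q̄ Δp, with q in kg/kg and Δp in Pa (1 kg/m² of water = 1 mm).
Layer 102–72 kPa: Δp = 300 hPa = 30000 Pa, q̄ = 0.018 kg/kg → 0.018 × 30000 / 9.8 = 55.10 mm
Layer 72–46 kPa: Δp = 260 hPa = 26000 Pa, q̄ = 0.0054 kg/kg → 0.0054 × 26000 / 9.8 = 14.33 mm
Layer 46–31 kPa: Δp = 150 hPa = 15000 Pa, q̄ = 0.0015 kg/kg → 0.0015 × 15000 / 9.8 = 2.30 mm
Layer 31–25 kPa: Δp = 60 hPa = 6000 Pa, q̄ = 0.0024 kg/kg → 0.0024 × 6000 / 9.8 = 1.47 mm
PW = 55.10 + 14.33 + 2.30 + 1.47 = 73.20 ≈ 73.2 mm.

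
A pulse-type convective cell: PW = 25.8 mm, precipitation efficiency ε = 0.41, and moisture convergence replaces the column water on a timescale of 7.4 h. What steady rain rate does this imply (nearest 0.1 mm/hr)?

Each overturning extracts ε × PW = 0.41 × 25.8 = 10.578 mm.
Rate = ε·PW / τ = 10.578 / 7.4 h = 1.4 mm/hr.

R ≈ 1.4 mm/hr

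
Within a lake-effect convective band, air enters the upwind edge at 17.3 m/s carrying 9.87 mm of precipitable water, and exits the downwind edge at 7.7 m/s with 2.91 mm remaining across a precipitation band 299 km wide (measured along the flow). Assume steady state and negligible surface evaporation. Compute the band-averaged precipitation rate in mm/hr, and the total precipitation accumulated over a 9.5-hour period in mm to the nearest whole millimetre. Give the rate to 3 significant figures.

Column moisture flux per unit crosswind length is F = V × PW.
Inflow: F_in = 17.3 × 9.87 = 170.751 mm·m/s
Outflow: F_out = 7.7 × 2.91 = 22.407 mm·m/s
Steady-state rate R = (F_in − F_out)/L = (170.751 − 22.407) / 299000 m = 4.961e-04 mm/s.
R = 4.961e-04 × 3600 = 1.79 mm/hr.
Over 9.5 h: total = 1.79 × 9.5 = 17.005 ≈ 17 mm.

R ≈ 1.79 mm/hr; total ≈ 17 mm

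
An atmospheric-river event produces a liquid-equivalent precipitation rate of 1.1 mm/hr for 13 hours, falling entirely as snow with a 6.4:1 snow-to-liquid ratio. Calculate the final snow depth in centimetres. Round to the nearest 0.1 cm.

Liquid-equivalent depth = 1.1 × 13 = 14.3 mm.
Snow depth = 14.3 mm × 6.4 = 91.52 mm = 9.2 cm.

snow depth ≈ 9.2 cm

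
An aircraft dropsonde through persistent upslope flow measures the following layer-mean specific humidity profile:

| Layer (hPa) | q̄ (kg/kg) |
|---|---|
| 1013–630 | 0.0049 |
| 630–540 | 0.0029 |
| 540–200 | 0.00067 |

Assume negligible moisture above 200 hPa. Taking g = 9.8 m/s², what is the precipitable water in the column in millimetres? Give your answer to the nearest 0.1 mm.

PW ≈ 24.1 mm

Precipitable water is the column-integrated vapour mass per unit area: PW = (1/g) Σ q̄ Δp, with q in kg/kg and Δp in Pa (1 kg/m² of water = 1 mm).
Layer 1013–630 hPa: Δp = 383 hPa = 38300 Pa, q̄ = 0.0049 kg/kg → 0.0049 × 38300 / 9.8 = 19.15 mm
Layer 630–540 hPa: Δp = 90 hPa = 9000 Pa, q̄ = 0.0029 kg/kg → 0.0029 × 9000 / 9.8 = 2.66 mm
Layer 540–200 hPa: Δp = 340 hPa = 34000 Pa, q̄ = 0.00067 kg/kg → 0.00067 × 34000 / 9.8 = 2.32 mm
PW = 19.15 + 2.66 + 2.32 = 24.13 ≈ 24.1 mm.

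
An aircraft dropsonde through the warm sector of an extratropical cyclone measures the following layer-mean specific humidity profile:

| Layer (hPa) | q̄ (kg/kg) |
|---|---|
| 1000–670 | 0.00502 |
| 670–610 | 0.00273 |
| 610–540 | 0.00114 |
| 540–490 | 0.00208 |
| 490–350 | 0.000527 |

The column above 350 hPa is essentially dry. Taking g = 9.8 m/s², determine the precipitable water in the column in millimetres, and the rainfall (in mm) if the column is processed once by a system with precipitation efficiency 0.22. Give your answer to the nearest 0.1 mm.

Precipitable water is the column-integrated vapour mass per unit area: PW = (1/g) Σ q̄ Δp, with q in kg/kg and Δp in Pa (1 kg/m² of water = 1 mm).
Layer 1000–670 hPa: Δp = 330 hPa = 33000 Pa, q̄ = 0.00502 kg/kg → 0.00502 × 33000 / 9.8 = 16.90 mm
Layer 670–610 hPa: Δp = 60 hPa = 6000 Pa, q̄ = 0.00273 kg/kg → 0.00273 × 6000 / 9.8 = 1.67 mm
Layer 610–540 hPa: Δp = 70 hPa = 7000 Pa, q̄ = 0.00114 kg/kg → 0.00114 × 7000 / 9.8 = 0.81 mm
Layer 540–490 hPa: Δp = 50 hPa = 5000 Pa, q̄ = 0.00208 kg/kg → 0.00208 × 5000 / 9.8 = 1.06 mm
Layer 490–350 hPa: Δp = 140 hPa = 14000 Pa, q̄ = 0.000527 kg/kg → 0.000527 × 14000 / 9.8 = 0.75 mm
PW = 16.90 + 1.67 + 0.81 + 1.06 + 0.75 = 21.19 ≈ 21.2 mm.
Rainfall = ε × PW = 0.22 × 21.2 = 4.7 mm.

PW ≈ 21.2 mm; rainfall ≈ 4.7 mm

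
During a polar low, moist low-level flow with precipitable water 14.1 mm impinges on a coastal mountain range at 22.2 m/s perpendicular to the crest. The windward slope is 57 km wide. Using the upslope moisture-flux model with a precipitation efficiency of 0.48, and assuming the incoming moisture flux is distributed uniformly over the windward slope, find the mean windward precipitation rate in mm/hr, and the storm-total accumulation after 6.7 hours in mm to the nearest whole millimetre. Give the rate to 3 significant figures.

Incoming column moisture flux per unit ridge length: F = V × PW = 22.2 × 14.1 = 313.02 mm·m/s.
Spread over the 57 km slope with efficiency ε = 0.48: R = ε·F/W = 0.48 × 313.02 / 57000 m = 2.636e-03 mm/s.
R = 2.636e-03 × 3600 = 9.49 mm/hr.
Over 6.7 h: total = 9.49 × 6.7 = 63.583 ≈ 64 mm.

R ≈ 9.49 mm/hr; total ≈ 64 mm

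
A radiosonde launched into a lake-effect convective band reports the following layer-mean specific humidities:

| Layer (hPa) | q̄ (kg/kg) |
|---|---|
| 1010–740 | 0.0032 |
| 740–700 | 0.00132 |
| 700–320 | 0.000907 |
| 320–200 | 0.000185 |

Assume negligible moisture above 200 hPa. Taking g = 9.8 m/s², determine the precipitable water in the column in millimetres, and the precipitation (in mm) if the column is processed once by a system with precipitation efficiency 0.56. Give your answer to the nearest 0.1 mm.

PW ≈ 13.1 mm; precipitation ≈ 7.3 mm

Precipitable water is the column-integrated vapour mass per unit area: PW = (1/g) Σ q̄ Δp, with q in kg/kg and Δp in Pa (1 kg/m² of water = 1 mm).
Layer 1010–740 hPa: Δp = 270 hPa = 27000 Pa, q̄ = 0.0032 kg/kg → 0.0032 × 27000 / 9.8 = 8.82 mm
Layer 740–700 hPa: Δp = 40 hPa = 4000 Pa, q̄ = 0.00132 kg/kg → 0.00132 × 4000 / 9.8 = 0.54 mm
Layer 700–320 hPa: Δp = 380 hPa = 38000 Pa, q̄ = 0.000907 kg/kg → 0.000907 × 38000 / 9.8 = 3.52 mm
Layer 320–200 hPa: Δp = 120 hPa = 12000 Pa, q̄ = 0.000185 kg/kg → 0.000185 × 12000 / 9.8 = 0.23 mm
PW = 8.82 + 0.54 + 3.52 + 0.23 = 13.11 ≈ 13.1 mm.
Precipitation = ε × PW = 0.56 × 13.1 = 7.3 mm.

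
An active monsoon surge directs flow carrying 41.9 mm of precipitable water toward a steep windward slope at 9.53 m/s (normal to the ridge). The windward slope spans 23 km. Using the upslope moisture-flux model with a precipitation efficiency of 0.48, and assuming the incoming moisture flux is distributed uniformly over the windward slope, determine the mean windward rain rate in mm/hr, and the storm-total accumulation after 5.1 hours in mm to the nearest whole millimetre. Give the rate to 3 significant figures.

Incoming column moisture flux per unit ridge length: F = V × PW = 9.53 × 41.9 = 399.307 mm·m/s.
Spread over the 23 km slope with efficiency ε = 0.48: R = ε·F/W = 0.48 × 399.307 / 23000 m = 8.333e-03 mm/s.
R = 8.333e-03 × 3600 = 30.0 mm/hr.
Over 5.1 h: total = 30.0 × 5.1 = 153 mm.

R ≈ 30.0 mm/hr; total ≈ 153 mm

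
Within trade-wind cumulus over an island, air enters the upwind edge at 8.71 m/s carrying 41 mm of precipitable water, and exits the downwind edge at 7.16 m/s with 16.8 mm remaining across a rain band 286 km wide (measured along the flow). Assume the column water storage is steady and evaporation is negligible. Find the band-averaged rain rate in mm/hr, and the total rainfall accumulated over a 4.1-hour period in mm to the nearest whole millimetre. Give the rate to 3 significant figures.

Column moisture flux per unit crosswind length is F = V × PW.
Inflow: F_in = 8.71 × 41 = 357.11 mm·m/s
Outflow: F_out = 7.16 × 16.8 = 120.288 mm·m/s
Steady-state rate R = (F_in − F_out)/L = (357.11 − 120.288) / 286000 m = 8.280e-04 mm/s.
R = 8.280e-04 × 3600 = 2.98 mm/hr.
Over 4.1 h: total = 2.98 × 4.1 = 12.218 ≈ 12 mm.

R ≈ 2.98 mm/hr; total ≈ 12 mm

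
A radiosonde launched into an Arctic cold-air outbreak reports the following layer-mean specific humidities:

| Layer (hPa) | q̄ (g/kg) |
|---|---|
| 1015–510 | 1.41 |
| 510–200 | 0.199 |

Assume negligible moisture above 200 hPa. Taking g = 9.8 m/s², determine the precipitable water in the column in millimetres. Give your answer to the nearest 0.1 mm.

PW ≈ 7.9 mm

Precipitable water is the column-integrated vapour mass per unit area: PW = (1/g) Σ q̄ Δp, with q in kg/kg and Δp in Pa (1 kg/m² of water = 1 mm).
Layer 1015–510 hPa: Δp = 505 hPa = 50500 Pa, q̄ = 0.00141 kg/kg → 0.00141 × 50500 / 9.8 = 7.27 mm
Layer 510–200 hPa: Δp = 310 hPa = 31000 Pa, q̄ = 0.000199 kg/kg → 0.000199 × 31000 / 9.8 = 0.63 mm
PW = 7.27 + 0.63 = 7.90 ≈ 7.9 mm.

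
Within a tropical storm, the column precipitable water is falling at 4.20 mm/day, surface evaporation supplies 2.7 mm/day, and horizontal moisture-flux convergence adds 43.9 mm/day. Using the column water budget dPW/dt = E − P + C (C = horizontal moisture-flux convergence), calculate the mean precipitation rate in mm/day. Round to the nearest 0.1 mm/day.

dPW/dt = -4.20 mm/day.
P = E + C − dPW/dt = 2.7 + (43.9) − (-4.20) = 50.8 mm/day.

P ≈ 50.8 mm/day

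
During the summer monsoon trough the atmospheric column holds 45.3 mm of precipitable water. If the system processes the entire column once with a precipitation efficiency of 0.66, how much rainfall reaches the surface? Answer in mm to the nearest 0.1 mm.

Rainfall = ε × PW = 0.66 × 45.3 = 29.9 mm.

rainfall ≈ 29.9 mm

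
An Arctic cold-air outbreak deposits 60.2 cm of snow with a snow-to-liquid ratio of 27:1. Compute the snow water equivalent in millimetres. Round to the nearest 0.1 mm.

SWE ≈ 22.3 mm

SWE = snow depth / ratio = 60.2 cm / 27 = 2.230 cm = 22.3 mm.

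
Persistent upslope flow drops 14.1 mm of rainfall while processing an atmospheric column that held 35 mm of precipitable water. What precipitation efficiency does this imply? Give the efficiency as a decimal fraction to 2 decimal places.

ε ≈ 0.40

ε = rainfall / PW = 14.1 / 35 = 0.40.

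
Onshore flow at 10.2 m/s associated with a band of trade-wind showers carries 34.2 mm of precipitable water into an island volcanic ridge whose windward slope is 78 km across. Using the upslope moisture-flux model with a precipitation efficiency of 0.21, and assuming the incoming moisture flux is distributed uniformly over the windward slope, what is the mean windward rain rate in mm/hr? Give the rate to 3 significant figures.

R ≈ 3.38 mm/hr

Incoming column moisture flux per unit ridge length: F = V × PW = 10.2 × 34.2 = 348.84 mm·m/s.
Spread over the 78 km slope with efficiency ε = 0.21: R = ε·F/W = 0.21 × 348.84 / 78000 m = 9.392e-04 mm/s.
R = 9.392e-04 × 3600 = 3.38 mm/hr.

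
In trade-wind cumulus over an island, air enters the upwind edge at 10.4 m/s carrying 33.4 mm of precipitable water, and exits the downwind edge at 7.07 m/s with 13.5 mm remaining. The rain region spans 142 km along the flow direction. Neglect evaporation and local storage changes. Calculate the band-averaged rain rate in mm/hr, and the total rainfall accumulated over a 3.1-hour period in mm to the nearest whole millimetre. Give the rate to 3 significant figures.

Column moisture flux per unit crosswind length is F = V × PW.
Inflow: F_in = 10.4 × 33.4 = 347.36 mm·m/s
Outflow: F_out = 7.07 × 13.5 = 95.445 mm·m/s
Steady-state rate R = (F_in − F_out)/L = (347.36 − 95.445) / 142000 m = 1.774e-03 mm/s.
R = 1.774e-03 × 3600 = 6.39 mm/hr.
Over 3.1 h: total = 6.39 × 3.1 = 19.809 ≈ 20 mm.

R ≈ 6.39 mm/hr; total ≈ 20 mm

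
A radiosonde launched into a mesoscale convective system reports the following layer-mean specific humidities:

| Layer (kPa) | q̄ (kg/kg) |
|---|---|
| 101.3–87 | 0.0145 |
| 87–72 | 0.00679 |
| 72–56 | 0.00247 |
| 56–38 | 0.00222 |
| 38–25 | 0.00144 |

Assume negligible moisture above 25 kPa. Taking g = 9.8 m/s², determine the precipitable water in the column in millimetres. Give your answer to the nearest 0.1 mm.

PW ≈ 41.6 mm

Precipitable water is the column-integrated vapour mass per unit area: PW = (1/g) Σ q̄ Δp, with q in kg/kg and Δp in Pa (1 kg/m² of water = 1 mm).
Layer 101.3–87 kPa: Δp = 143 hPa = 14300 Pa, q̄ = 0.0145 kg/kg → 0.0145 × 14300 / 9.8 = 21.16 mm
Layer 87–72 kPa: Δp = 150 hPa = 15000 Pa, q̄ = 0.00679 kg/kg → 0.00679 × 15000 / 9.8 = 10.39 mm
Layer 72–56 kPa: Δp = 160 hPa = 16000 Pa, q̄ = 0.00247 kg/kg → 0.00247 × 16000 / 9.8 = 4.03 mm
Layer 56–38 kPa: Δp = 180 hPa = 18000 Pa, q̄ = 0.00222 kg/kg → 0.00222 × 18000 / 9.8 = 4.08 mm
Layer 38–25 kPa: Δp = 130 hPa = 13000 Pa, q̄ = 0.00144 kg/kg → 0.00144 × 13000 / 9.8 = 1.91 mm
PW = 21.16 + 10.39 + 4.03 + 4.08 + 1.91 = 41.57 ≈ 41.6 mm.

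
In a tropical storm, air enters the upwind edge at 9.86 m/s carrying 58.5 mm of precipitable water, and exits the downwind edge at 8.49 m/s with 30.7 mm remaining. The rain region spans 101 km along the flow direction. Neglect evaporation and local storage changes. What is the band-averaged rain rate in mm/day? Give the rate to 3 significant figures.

Column moisture flux per unit crosswind length is F = V × PW.
Inflow: F_in = 9.86 × 58.5 = 576.81 mm·m/s
Outflow: F_out = 8.49 × 30.7 = 260.643 mm·m/s
Steady-state rate R = (F_in − F_out)/L = (576.81 − 260.643) / 101000 m = 3.130e-03 mm/s.
R = 3.130e-03 × 3600 × 24 = 270 mm/day.

R ≈ 270 mm/day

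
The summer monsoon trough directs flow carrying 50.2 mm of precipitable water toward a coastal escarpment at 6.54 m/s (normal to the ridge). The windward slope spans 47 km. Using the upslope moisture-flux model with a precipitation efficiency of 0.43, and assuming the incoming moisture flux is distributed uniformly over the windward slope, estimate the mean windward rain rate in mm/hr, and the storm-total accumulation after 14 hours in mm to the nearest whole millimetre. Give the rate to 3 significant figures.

R ≈ 10.8 mm/hr; total ≈ 151 mm

Incoming column moisture flux per unit ridge length: F = V × PW = 6.54 × 50.2 = 328.308 mm·m/s.
Spread over the 47 km slope with efficiency ε = 0.43: R = ε·F/W = 0.43 × 328.308 / 47000 m = 3.004e-03 mm/s.
R = 3.004e-03 × 3600 = 10.8 mm/hr.
Over 14 h: total = 10.8 × 14 = 151.2 ≈ 151 mm.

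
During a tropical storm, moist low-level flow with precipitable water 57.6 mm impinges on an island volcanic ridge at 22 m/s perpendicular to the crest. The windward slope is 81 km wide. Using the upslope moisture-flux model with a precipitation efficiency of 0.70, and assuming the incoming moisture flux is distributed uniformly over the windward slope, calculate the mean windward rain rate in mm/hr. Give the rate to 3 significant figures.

R ≈ 39.4 mm/hr

Incoming column moisture flux per unit ridge length: F = V × PW = 22 × 57.6 = 1267.2 mm·m/s.
Spread over the 81 km slope with efficiency ε = 0.70: R = ε·F/W = 0.70 × 1267.2 / 81000 m = 1.095e-02 mm/s.
R = 1.095e-02 × 3600 = 39.4 mm/hr.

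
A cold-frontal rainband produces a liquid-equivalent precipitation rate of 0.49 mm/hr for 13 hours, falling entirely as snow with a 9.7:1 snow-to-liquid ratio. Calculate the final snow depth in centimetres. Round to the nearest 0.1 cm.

Liquid-equivalent depth = 0.49 × 13 = 6.37 mm.
Snow depth = 6.37 mm × 9.7 = 61.789 mm = 6.2 cm.

snow depth ≈ 6.2 cm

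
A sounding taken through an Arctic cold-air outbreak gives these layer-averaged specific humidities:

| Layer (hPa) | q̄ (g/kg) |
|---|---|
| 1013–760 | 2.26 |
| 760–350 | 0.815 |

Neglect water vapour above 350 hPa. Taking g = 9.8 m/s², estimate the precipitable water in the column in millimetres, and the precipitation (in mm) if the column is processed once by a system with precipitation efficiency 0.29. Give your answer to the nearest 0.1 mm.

PW ≈ 9.2 mm; precipitation ≈ 2.7 mm

Precipitable water is the column-integrated vapour mass per unit area: PW = (1/g) Σ q̄ Δp, with q in kg/kg and Δp in Pa (1 kg/m² of water = 1 mm).
Layer 1013–760 hPa: Δp = 253 hPa = 25300 Pa, q̄ = 0.00226 kg/kg → 0.00226 × 25300 / 9.8 = 5.83 mm
Layer 760–350 hPa: Δp = 410 hPa = 41000 Pa, q̄ = 0.000815 kg/kg → 0.000815 × 41000 / 9.8 = 3.41 mm
PW = 5.83 + 3.41 = 9.24 ≈ 9.2 mm.
Precipitation = ε × PW = 0.29 × 9.2 = 2.7 mm.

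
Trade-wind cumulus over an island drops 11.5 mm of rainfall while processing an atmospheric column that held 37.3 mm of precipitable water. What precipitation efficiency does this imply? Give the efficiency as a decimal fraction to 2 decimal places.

ε ≈ 0.31

ε = rainfall / PW = 11.5 / 37.3 = 0.31.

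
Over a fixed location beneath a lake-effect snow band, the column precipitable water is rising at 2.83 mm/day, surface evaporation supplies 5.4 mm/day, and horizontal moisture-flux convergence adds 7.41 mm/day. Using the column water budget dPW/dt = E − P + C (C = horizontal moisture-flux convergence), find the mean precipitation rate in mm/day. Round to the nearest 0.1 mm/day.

dPW/dt = +2.83 mm/day.
P = E + C − dPW/dt = 5.4 + (7.41) − (+2.83) = 10.0 mm/day.

P ≈ 10.0 mm/day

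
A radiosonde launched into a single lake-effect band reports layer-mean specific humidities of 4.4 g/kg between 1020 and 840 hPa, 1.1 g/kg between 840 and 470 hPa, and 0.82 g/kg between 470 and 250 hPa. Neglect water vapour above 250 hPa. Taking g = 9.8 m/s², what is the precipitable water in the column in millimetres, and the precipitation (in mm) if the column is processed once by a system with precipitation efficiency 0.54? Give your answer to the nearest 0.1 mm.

PW ≈ 14.1 mm; precipitation ≈ 7.6 mm

Precipitable water is the column-integrated vapour mass per unit area: PW = (1/g) Σ q̄ Δp, with q in kg/kg and Δp in Pa (1 kg/m² of water = 1 mm).
Layer 1020–840 hPa: Δp = 180 hPa = 18000 Pa, q̄ = 0.0044 kg/kg → 0.0044 × 18000 / 9.8 = 8.08 mm
Layer 840–470 hPa: Δp = 370 hPa = 37000 Pa, q̄ = 0.0011 kg/kg → 0.0011 × 37000 / 9.8 = 4.15 mm
Layer 470–250 hPa: Δp = 220 hPa = 22000 Pa, q̄ = 0.00082 kg/kg → 0.00082 × 22000 / 9.8 = 1.84 mm
PW = 8.08 + 4.15 + 1.84 = 14.07 ≈ 14.1 mm.
Precipitation = ε × PW = 0.54 × 14.1 = 7.6 mm.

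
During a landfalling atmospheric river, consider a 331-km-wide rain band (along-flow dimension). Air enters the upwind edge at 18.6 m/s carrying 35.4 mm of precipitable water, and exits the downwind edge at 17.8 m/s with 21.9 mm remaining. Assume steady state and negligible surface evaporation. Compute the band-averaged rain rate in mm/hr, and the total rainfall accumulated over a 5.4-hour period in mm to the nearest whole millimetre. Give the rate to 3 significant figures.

Column moisture flux per unit crosswind length is F = V × PW.
Inflow: F_in = 18.6 × 35.4 = 658.44 mm·m/s
Outflow: F_out = 17.8 × 21.9 = 389.82 mm·m/s
Steady-state rate R = (F_in − F_out)/L = (658.44 − 389.82) / 331000 m = 8.115e-04 mm/s.
R = 8.115e-04 × 3600 = 2.92 mm/hr.
Over 5.4 h: total = 2.92 × 5.4 = 15.768 ≈ 16 mm.

R ≈ 2.92 mm/hr; total ≈ 16 mm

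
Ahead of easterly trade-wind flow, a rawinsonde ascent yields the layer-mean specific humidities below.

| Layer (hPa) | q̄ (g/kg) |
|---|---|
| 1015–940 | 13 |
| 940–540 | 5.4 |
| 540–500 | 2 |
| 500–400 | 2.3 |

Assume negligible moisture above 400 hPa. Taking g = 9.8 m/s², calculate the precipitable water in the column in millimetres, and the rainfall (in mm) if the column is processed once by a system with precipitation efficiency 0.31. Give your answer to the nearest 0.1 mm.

Precipitable water is the column-integrated vapour mass per unit area: PW = (1/g) Σ q̄ Δp, with q in kg/kg and Δp in Pa (1 kg/m² of water = 1 mm).
Layer 1015–940 hPa: Δp = 75 hPa = 7500 Pa, q̄ = 0.013 kg/kg → 0.013 × 7500 / 9.8 = 9.95 mm
Layer 940–540 hPa: Δp = 400 hPa = 40000 Pa, q̄ = 0.0054 kg/kg → 0.0054 × 40000 / 9.8 = 22.04 mm
Layer 540–500 hPa: Δp = 40 hPa = 4000 Pa, q̄ = 0.002 kg/kg → 0.002 × 4000 / 9.8 = 0.82 mm
Layer 500–400 hPa: Δp = 100 hPa = 10000 Pa, q̄ = 0.0023 kg/kg → 0.0023 × 10000 / 9.8 = 2.35 mm
PW = 9.95 + 22.04 + 0.82 + 2.35 = 35.16 ≈ 35.2 mm.
Rainfall = ε × PW = 0.31 × 35.2 = 10.9 mm.

PW ≈ 35.2 mm; rainfall ≈ 10.9 mm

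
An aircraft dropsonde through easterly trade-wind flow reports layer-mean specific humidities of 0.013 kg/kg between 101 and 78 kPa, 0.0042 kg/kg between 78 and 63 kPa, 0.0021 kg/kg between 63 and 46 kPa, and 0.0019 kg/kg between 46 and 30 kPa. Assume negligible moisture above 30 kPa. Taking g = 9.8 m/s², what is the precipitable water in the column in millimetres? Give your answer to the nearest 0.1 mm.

Precipitable water is the column-integrated vapour mass per unit area: PW = (1/g) Σ q̄ Δp, with q in kg/kg and Δp in Pa (1 kg/m² of water = 1 mm).
Layer 101–78 kPa: Δp = 230 hPa = 23000 Pa, q̄ = 0.013 kg/kg → 0.013 × 23000 / 9.8 = 30.51 mm
Layer 78–63 kPa: Δp = 150 hPa = 15000 Pa, q̄ = 0.0042 kg/kg → 0.0042 × 15000 / 9.8 = 6.43 mm
Layer 63–46 kPa: Δp = 170 hPa = 17000 Pa, q̄ = 0.0021 kg/kg → 0.0021 × 17000 / 9.8 = 3.64 mm
Layer 46–30 kPa: Δp = 160 hPa = 16000 Pa, q̄ = 0.0019 kg/kg → 0.0019 × 16000 / 9.8 = 3.10 mm
PW = 30.51 + 6.43 + 3.64 + 3.10 = 43.68 ≈ 43.7 mm.

PW ≈ 43.7 mm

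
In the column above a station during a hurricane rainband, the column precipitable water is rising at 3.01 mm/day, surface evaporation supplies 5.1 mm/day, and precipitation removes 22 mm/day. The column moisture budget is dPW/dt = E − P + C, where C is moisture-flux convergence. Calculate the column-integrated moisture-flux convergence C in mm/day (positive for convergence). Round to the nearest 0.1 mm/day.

dPW/dt = +3.01 mm/day.
C = dPW/dt − E + P = (+3.01) − 5.1 + 22 = 19.9 mm/day.

C ≈ 19.9 mm/day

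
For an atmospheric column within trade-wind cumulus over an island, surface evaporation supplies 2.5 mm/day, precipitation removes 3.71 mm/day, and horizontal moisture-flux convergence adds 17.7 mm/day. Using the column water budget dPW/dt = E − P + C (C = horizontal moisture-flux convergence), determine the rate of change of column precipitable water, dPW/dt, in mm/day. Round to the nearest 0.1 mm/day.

dPW/dt = E − P + C = 2.5 − 3.71 + (17.7) = 16.5 mm/day.

dPW/dt ≈ 16.5 mm/day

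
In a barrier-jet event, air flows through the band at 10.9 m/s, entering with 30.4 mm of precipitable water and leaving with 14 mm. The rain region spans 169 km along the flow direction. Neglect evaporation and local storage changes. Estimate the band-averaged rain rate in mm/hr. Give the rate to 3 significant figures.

R ≈ 3.81 mm/hr

Column moisture flux per unit crosswind length is F = V × PW.
Inflow: F_in = 10.9 × 30.4 = 331.36 mm·m/s
Outflow: F_out = 10.9 × 14 = 152.6 mm·m/s
Steady-state rate R = (F_in − F_out)/L = (331.36 − 152.6) / 169000 m = 1.058e-03 mm/s.
R = 1.058e-03 × 3600 = 3.81 mm/hr.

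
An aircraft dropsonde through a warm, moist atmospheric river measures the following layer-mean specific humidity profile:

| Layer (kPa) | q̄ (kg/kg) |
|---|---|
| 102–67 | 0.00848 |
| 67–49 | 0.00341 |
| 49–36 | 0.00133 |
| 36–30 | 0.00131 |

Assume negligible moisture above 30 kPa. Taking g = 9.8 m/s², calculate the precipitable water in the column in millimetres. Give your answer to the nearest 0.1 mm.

PW ≈ 39.1 mm

Precipitable water is the column-integrated vapour mass per unit area: PW = (1/g) Σ q̄ Δp, with q in kg/kg and Δp in Pa (1 kg/m² of water = 1 mm).
Layer 102–67 kPa: Δp = 350 hPa = 35000 Pa, q̄ = 0.00848 kg/kg → 0.00848 × 35000 / 9.8 = 30.29 mm
Layer 67–49 kPa: Δp = 180 hPa = 18000 Pa, q̄ = 0.00341 kg/kg → 0.00341 × 18000 / 9.8 = 6.26 mm
Layer 49–36 kPa: Δp = 130 hPa = 13000 Pa, q̄ = 0.00133 kg/kg → 0.00133 × 13000 / 9.8 = 1.76 mm
Layer 36–30 kPa: Δp = 60 hPa = 6000 Pa, q̄ = 0.00131 kg/kg → 0.00131 × 6000 / 9.8 = 0.80 mm
PW = 30.29 + 6.26 + 1.76 + 0.80 = 39.11 ≈ 39.1 mm.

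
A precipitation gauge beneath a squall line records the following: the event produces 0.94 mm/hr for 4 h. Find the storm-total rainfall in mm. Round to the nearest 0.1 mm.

total ≈ 3.8 mm

Total = Σ Rᵢ Δtᵢ = 0.94 × 4
      = 3.76 = 3.8 mm.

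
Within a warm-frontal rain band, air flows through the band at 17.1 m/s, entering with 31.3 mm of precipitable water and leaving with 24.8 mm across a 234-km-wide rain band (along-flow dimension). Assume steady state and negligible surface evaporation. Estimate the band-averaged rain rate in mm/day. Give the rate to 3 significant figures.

R ≈ 41.0 mm/day

Column moisture flux per unit crosswind length is F = V × PW.
Inflow: F_in = 17.1 × 31.3 = 535.23 mm·m/s
Outflow: F_out = 17.1 × 24.8 = 424.08 mm·m/s
Steady-state rate R = (F_in − F_out)/L = (535.23 − 424.08) / 234000 m = 4.750e-04 mm/s.
R = 4.750e-04 × 3600 × 24 = 41.0 mm/day.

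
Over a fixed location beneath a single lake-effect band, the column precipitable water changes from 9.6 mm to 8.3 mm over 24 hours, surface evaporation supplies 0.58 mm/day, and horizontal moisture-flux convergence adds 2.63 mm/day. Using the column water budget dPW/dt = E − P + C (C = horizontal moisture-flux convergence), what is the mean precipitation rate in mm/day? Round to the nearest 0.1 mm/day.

P ≈ 4.5 mm/day

dPW/dt = (8.3 − 9.6) mm / (24/24 day) = -1.300 mm/day.
P = E + C − dPW/dt = 0.58 + (2.63) − (-1.300) = 4.5 mm/day.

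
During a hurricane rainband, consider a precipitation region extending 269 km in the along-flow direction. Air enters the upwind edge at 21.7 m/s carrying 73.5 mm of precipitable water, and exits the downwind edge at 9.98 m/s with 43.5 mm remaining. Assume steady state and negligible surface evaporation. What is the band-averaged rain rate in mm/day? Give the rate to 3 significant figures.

R ≈ 373 mm/day

Column moisture flux per unit crosswind length is F = V × PW.
Inflow: F_in = 21.7 × 73.5 = 1594.95 mm·m/s
Outflow: F_out = 9.98 × 43.5 = 434.13 mm·m/s
Steady-state rate R = (F_in − F_out)/L = (1594.95 − 434.13) / 269000 m = 4.315e-03 mm/s.
R = 4.315e-03 × 3600 × 24 = 373 mm/day.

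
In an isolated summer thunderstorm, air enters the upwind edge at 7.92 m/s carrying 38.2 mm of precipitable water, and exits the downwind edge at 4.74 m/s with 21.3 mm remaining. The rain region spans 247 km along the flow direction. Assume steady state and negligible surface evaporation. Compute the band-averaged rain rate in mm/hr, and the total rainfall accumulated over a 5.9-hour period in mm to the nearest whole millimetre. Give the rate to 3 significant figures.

Column moisture flux per unit crosswind length is F = V × PW.
Inflow: F_in = 7.92 × 38.2 = 302.544 mm·m/s
Outflow: F_out = 4.74 × 21.3 = 100.962 mm·m/s
Steady-state rate R = (F_in − F_out)/L = (302.544 − 100.962) / 247000 m = 8.161e-04 mm/s.
R = 8.161e-04 × 3600 = 2.94 mm/hr.
Over 5.9 h: total = 2.94 × 5.9 = 17.346 ≈ 17 mm.

R ≈ 2.94 mm/hr; total ≈ 17 mm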